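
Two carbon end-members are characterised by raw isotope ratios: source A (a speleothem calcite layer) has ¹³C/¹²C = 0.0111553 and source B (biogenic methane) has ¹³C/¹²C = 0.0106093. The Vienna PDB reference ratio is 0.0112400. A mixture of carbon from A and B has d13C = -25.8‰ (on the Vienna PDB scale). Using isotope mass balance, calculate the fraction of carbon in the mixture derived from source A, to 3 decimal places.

δ_A = (0.0111553/0.0112400 − 1)×1000 = (0.992464 − 1)×1000 = -7.536‰
δ_B = (0.0106093/0.0112400 − 1)×1000 = (0.943888 − 1)×1000 = -56.112‰
f_A = (δ_mix − δ_B)/(δ_A − δ_B) = (-25.8 − (-56.112))/(-7.536 − (-56.112))
f_A = 30.312 / 48.577 = 0.6240

0.624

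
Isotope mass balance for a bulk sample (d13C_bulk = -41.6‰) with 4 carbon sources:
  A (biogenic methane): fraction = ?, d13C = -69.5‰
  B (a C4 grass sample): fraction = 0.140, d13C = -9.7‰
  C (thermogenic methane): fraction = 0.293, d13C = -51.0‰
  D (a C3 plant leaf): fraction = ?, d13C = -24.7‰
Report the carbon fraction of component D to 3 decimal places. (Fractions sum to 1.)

Let f_D and f_A be the unknown fractions; fractions sum to 1 so f_D + f_A = 0.567.
Mass balance: Σ fᵢ·δᵢ = δ_bulk ⇒ f_D·(-24.7) + f_A·(-69.5) = -41.6 − (-16.301) = -25.299
Substitute f_A = 0.567 − f_D:
f_D·(-24.7 − -69.5) = -25.299 − 0.567×(-69.5) = 14.107
f_D = 14.107 / 44.8 = 0.3149

0.315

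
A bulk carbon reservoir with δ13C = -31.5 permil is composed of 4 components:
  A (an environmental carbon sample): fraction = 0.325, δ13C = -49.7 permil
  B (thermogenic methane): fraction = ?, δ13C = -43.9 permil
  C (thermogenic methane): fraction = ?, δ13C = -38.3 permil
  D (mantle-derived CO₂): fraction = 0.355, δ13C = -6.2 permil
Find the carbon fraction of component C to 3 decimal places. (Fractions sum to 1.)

Let f_C and f_B be the unknown fractions; fractions sum to 1 so f_C + f_B = 0.320.
Mass balance: Σ fᵢ·δᵢ = δ_bulk ⇒ f_C·(-38.3) + f_B·(-43.9) = -31.5 − (-18.354) = -13.146
Substitute f_B = 0.320 − f_C:
f_C·(-38.3 − -43.9) = -13.146 − 0.320×(-43.9) = 0.902
f_C = 0.902 / 5.6 = 0.1610

0.161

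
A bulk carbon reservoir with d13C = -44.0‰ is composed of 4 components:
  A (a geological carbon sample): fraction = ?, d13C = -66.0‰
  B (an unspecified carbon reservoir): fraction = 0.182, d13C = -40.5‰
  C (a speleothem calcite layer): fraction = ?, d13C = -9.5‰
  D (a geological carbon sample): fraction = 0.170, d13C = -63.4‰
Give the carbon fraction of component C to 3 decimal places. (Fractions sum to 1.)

0.299

Let f_C and f_A be the unknown fractions; fractions sum to 1 so f_C + f_A = 0.648.
Mass balance: Σ fᵢ·δᵢ = δ_bulk ⇒ f_C·(-9.5) + f_A·(-66.0) = -44.0 − (-18.149) = -25.851
Substitute f_A = 0.648 − f_C:
f_C·(-9.5 − -66.0) = -25.851 − 0.648×(-66.0) = 16.917
f_C = 16.917 / 56.5 = 0.2994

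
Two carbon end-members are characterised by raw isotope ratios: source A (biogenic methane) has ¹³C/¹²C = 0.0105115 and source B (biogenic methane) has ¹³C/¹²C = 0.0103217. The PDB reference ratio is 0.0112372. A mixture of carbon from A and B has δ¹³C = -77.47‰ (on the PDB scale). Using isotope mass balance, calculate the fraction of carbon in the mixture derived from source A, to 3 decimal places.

δ_A = (0.0105115/0.0112372 − 1)×1000 = (0.935420 − 1)×1000 = -64.580‰
δ_B = (0.0103217/0.0112372 − 1)×1000 = (0.918530 − 1)×1000 = -81.470‰
f_A = (δ_mix − δ_B)/(δ_A − δ_B) = (-77.47 − (-81.470))/(-64.580 − (-81.470))
f_A = 4.000 / 16.890 = 0.2368

0.237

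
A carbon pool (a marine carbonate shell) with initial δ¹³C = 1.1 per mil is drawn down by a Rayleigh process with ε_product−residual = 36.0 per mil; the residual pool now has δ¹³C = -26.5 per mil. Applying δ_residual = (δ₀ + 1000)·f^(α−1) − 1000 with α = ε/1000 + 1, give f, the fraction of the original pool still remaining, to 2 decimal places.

0.46

α − 1 = ε/1000 = 0.0360
(δ_res + 1000)/(δ₀ + 1000) = (-26.5 + 1000)/(1.1 + 1000) = 973.5/1001.1 = 0.972430
f = 0.972430^(1/0.0360) = exp(ln(0.972430)/0.0360) = exp(-0.02796/0.0360)
f = exp(-0.7766) = 0.4600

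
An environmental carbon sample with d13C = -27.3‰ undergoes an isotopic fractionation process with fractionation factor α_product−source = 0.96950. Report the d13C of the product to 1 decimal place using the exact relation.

-57.0‰

δ_product = (δ_source + 1000)·α − 1000
δ_product = (-27.3 + 1000) × 0.96950 − 1000
δ_product = 943.033 − 1000 = -56.97‰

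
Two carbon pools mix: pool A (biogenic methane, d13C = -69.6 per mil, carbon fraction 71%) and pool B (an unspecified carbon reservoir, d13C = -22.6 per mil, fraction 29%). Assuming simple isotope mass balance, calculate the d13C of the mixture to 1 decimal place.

δ_mix = f_A·δ_A + f_B·δ_B
δ_mix = 0.71 × (-69.6) + 0.29 × (-22.6)
δ_mix = -49.42 + -6.55 = -55.97 per mil

-56.0 per mil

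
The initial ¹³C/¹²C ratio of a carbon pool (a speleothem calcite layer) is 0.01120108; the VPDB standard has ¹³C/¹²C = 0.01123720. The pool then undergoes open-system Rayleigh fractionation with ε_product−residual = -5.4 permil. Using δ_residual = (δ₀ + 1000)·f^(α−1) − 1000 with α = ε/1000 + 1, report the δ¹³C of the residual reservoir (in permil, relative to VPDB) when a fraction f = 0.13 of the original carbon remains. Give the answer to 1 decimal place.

δ₀ = (0.01120108/0.01123720 − 1)×1000 = (0.996786 − 1)×1000 = -3.214 permil
α − 1 = ε/1000 = -0.0054
f^(α−1) = 0.13^(-0.0054) = 1.011078
δ_res = (-3.214 + 1000) × 1.011078 − 1000 = 1007.828 − 1000 = 7.83 permil

7.8 permil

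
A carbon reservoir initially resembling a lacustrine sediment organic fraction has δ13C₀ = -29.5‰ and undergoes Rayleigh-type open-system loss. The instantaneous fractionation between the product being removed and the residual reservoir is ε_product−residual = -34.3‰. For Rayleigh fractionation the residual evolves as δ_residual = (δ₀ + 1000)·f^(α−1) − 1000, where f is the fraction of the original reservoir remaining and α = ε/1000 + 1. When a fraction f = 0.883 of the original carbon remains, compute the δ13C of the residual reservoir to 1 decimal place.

Rayleigh residual: δ_res = (δ₀ + 1000)·f^(α−1) − 1000
α = ε/1000 + 1 = 0.96570, so α − 1 = -0.03430
f^(α−1) = 0.883^(-0.03430) = 1.004277
δ_res = (-29.5 + 1000) × 1.004277 − 1000 = 974.651 − 1000 = -25.35‰

-25.3‰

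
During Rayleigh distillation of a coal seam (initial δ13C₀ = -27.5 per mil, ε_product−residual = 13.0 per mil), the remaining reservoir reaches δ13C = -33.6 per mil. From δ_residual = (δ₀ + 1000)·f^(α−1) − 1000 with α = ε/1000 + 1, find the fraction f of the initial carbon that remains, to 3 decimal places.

0.616

α − 1 = ε/1000 = 0.0130
(δ_res + 1000)/(δ₀ + 1000) = (-33.6 + 1000)/(-27.5 + 1000) = 966.4/972.5 = 0.993728
f = 0.993728^(1/0.0130) = exp(ln(0.993728)/0.0130) = exp(-0.00629/0.0130)
f = exp(-0.4840) = 0.6163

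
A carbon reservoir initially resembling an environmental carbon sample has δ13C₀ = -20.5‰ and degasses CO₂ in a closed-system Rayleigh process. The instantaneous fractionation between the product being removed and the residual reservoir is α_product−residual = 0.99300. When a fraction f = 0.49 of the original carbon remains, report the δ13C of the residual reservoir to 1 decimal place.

-15.6‰

Rayleigh residual: δ_res = (δ₀ + 1000)·f^(α−1) − 1000
α − 1 = -0.00700
f^(α−1) = 0.49^(-0.00700) = 1.005006
δ_res = (-20.5 + 1000) × 1.005006 − 1000 = 984.403 − 1000 = -15.60‰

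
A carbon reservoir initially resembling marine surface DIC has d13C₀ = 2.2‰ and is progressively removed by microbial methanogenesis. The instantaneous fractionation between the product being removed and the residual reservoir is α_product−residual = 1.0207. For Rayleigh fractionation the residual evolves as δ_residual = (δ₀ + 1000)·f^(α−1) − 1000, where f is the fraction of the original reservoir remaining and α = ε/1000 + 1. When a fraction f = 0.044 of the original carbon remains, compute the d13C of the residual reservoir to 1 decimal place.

Rayleigh residual: δ_res = (δ₀ + 1000)·f^(α−1) − 1000
α − 1 = 0.02070
f^(α−1) = 0.044^(0.02070) = 0.937388
δ_res = (2.2 + 1000) × 0.937388 − 1000 = 939.450 − 1000 = -60.55‰

-60.5‰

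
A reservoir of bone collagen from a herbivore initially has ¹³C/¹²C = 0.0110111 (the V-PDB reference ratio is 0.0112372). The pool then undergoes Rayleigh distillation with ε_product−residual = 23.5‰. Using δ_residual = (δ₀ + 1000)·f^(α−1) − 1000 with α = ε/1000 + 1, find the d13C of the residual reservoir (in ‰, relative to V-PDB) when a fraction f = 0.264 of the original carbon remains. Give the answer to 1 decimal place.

δ₀ = (0.0110111/0.0112372 − 1)×1000 = (0.979879 − 1)×1000 = -20.121‰
α − 1 = ε/1000 = 0.0235
f^(α−1) = 0.264^(0.0235) = 0.969187
δ_res = (-20.121 + 1000) × 0.969187 − 1000 = 949.687 − 1000 = -50.31‰

-50.3‰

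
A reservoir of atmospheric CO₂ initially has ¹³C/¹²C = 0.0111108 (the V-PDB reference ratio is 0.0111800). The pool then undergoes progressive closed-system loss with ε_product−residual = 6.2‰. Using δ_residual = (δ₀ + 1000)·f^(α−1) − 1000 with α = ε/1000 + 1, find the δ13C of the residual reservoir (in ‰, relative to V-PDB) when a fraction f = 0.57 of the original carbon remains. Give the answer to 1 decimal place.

δ₀ = (0.0111108/0.0111800 − 1)×1000 = (0.993810 − 1)×1000 = -6.190‰
α − 1 = ε/1000 = 0.0062
f^(α−1) = 0.57^(0.0062) = 0.996521
δ_res = (-6.190 + 1000) × 0.996521 − 1000 = 990.353 − 1000 = -9.65‰

-9.6‰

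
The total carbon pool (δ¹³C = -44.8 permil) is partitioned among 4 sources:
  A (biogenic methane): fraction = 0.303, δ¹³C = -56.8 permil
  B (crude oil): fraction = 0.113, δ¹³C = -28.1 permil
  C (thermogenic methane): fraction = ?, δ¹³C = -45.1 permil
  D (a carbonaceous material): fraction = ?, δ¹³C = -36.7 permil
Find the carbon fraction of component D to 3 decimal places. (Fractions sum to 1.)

0.229

Let f_D and f_C be the unknown fractions; fractions sum to 1 so f_D + f_C = 0.584.
Mass balance: Σ fᵢ·δᵢ = δ_bulk ⇒ f_D·(-36.7) + f_C·(-45.1) = -44.8 − (-20.386) = -24.414
Substitute f_C = 0.584 − f_D:
f_D·(-36.7 − -45.1) = -24.414 − 0.584×(-45.1) = 1.924
f_D = 1.924 / 8.4 = 0.2291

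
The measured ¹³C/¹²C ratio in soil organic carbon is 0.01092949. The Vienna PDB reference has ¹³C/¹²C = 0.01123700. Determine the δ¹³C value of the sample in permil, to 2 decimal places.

δ¹³C = (R_sample / R_standard − 1) × 1000
R_sample / R_standard = 0.01092949 / 0.01123700 = 0.972634
δ¹³C = (0.972634 − 1) × 1000 = -27.366 permil

-27.37 permil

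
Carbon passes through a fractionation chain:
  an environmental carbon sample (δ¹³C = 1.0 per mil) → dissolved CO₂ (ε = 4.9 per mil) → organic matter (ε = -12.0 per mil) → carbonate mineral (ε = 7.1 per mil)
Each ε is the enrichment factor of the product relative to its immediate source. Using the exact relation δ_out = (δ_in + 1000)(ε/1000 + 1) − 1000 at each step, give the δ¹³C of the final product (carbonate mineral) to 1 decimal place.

0.9 per mil

step 1: δ = (1.00 + 1000)·(4.9/1000 + 1) − 1000 = 5.90 per mil
step 2: δ = (5.90 + 1000)·(-12.0/1000 + 1) − 1000 = -6.17 per mil
step 3: δ = (-6.17 + 1000)·(7.1/1000 + 1) − 1000 = 0.89 per mil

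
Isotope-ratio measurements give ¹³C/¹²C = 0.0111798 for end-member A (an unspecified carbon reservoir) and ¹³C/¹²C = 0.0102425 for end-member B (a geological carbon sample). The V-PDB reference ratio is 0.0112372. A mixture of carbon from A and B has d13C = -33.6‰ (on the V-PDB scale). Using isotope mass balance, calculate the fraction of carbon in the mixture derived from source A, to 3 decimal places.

0.658

δ_A = (0.0111798/0.0112372 − 1)×1000 = (0.994892 − 1)×1000 = -5.108‰
δ_B = (0.0102425/0.0112372 − 1)×1000 = (0.911482 − 1)×1000 = -88.518‰
f_A = (δ_mix − δ_B)/(δ_A − δ_B) = (-33.6 − (-88.518))/(-5.108 − (-88.518))
f_A = 54.918 / 83.410 = 0.6584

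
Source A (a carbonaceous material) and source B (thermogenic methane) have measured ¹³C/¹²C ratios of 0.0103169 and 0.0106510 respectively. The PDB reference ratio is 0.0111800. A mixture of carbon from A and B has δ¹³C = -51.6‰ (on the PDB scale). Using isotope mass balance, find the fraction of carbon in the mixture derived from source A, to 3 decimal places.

δ_A = (0.0103169/0.0111800 − 1)×1000 = (0.922800 − 1)×1000 = -77.200‰
δ_B = (0.0106510/0.0111800 − 1)×1000 = (0.952683 − 1)×1000 = -47.317‰
f_A = (δ_mix − δ_B)/(δ_A − δ_B) = (-51.6 − (-47.317))/(-77.200 − (-47.317))
f_A = -4.283 / -29.884 = 0.1433

0.143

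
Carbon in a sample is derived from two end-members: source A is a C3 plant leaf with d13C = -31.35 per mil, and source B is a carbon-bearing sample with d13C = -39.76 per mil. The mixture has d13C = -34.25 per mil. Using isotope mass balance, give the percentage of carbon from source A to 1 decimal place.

δ_mix = f_A·δ_A + (1 − f_A)·δ_B  ⇒  f_A = (δ_mix − δ_B)/(δ_A − δ_B)
f_A = (-34.25 − (-39.76)) / (-31.35 − (-39.76))
f_A = 5.51 / 8.41 = 0.6552

65.5%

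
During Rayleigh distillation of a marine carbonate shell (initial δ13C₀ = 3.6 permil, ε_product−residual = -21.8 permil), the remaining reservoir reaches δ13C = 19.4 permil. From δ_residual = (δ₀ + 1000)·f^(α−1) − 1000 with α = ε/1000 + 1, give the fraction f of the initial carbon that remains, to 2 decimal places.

0.49

α − 1 = ε/1000 = -0.0218
(δ_res + 1000)/(δ₀ + 1000) = (19.4 + 1000)/(3.6 + 1000) = 1019.4/1003.6 = 1.015743
f = 1.015743^(1/-0.0218) = exp(ln(1.015743)/-0.0218) = exp(0.01562/-0.0218)
f = exp(-0.7165) = 0.4884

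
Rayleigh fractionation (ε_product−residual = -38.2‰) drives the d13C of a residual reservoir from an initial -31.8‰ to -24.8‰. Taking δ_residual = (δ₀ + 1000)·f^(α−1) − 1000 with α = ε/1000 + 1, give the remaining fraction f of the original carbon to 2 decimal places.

0.83

α − 1 = ε/1000 = -0.0382
(δ_res + 1000)/(δ₀ + 1000) = (-24.8 + 1000)/(-31.8 + 1000) = 975.2/968.2 = 1.007230
f = 1.007230^(1/-0.0382) = exp(ln(1.007230)/-0.0382) = exp(0.00720/-0.0382)
f = exp(-0.1886) = 0.8281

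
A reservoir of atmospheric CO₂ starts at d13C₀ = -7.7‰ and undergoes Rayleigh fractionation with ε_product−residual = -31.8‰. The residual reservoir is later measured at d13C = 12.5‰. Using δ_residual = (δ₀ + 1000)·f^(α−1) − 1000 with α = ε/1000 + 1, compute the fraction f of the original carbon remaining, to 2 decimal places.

α − 1 = ε/1000 = -0.0318
(δ_res + 1000)/(δ₀ + 1000) = (12.5 + 1000)/(-7.7 + 1000) = 1012.5/992.3 = 1.020357
f = 1.020357^(1/-0.0318) = exp(ln(1.020357)/-0.0318) = exp(0.02015/-0.0318)
f = exp(-0.6337) = 0.5306

0.53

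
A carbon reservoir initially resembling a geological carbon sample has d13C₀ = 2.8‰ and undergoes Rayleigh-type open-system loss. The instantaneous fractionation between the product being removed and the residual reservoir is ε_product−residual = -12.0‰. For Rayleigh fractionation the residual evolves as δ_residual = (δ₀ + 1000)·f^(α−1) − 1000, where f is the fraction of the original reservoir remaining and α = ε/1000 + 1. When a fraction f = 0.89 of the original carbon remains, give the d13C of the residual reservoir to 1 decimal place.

4.2‰

Rayleigh residual: δ_res = (δ₀ + 1000)·f^(α−1) − 1000
α = ε/1000 + 1 = 0.98800, so α − 1 = -0.01200
f^(α−1) = 0.89^(-0.01200) = 1.001399
δ_res = (2.8 + 1000) × 1.001399 − 1000 = 1004.203 − 1000 = 4.20‰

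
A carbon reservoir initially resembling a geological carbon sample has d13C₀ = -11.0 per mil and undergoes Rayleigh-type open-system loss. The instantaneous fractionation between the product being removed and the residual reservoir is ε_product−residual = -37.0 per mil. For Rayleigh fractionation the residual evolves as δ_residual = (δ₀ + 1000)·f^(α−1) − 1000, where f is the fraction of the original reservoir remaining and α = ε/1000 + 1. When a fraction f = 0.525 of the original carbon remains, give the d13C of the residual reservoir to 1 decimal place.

12.9 per mil

Rayleigh residual: δ_res = (δ₀ + 1000)·f^(α−1) − 1000
α = ε/1000 + 1 = 0.96300, so α − 1 = -0.03700
f^(α−1) = 0.525^(-0.03700) = 1.024128
δ_res = (-11.0 + 1000) × 1.024128 − 1000 = 1012.862 − 1000 = 12.86 per mil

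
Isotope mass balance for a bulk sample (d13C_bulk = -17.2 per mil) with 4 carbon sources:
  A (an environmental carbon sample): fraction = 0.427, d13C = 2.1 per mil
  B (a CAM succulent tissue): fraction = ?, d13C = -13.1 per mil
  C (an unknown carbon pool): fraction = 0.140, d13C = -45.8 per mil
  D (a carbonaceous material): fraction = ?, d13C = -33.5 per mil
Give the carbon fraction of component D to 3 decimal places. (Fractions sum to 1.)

Let f_D and f_B be the unknown fractions; fractions sum to 1 so f_D + f_B = 0.433.
Mass balance: Σ fᵢ·δᵢ = δ_bulk ⇒ f_D·(-33.5) + f_B·(-13.1) = -17.2 − (-5.515) = -11.685
Substitute f_B = 0.433 − f_D:
f_D·(-33.5 − -13.1) = -11.685 − 0.433×(-13.1) = -6.012
f_D = -6.012 / -20.4 = 0.2947

0.295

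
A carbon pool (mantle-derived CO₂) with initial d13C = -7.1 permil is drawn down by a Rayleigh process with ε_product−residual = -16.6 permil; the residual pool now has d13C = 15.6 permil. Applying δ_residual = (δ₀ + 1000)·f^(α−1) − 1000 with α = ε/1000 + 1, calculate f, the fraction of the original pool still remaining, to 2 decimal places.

0.26

α − 1 = ε/1000 = -0.0166
(δ_res + 1000)/(δ₀ + 1000) = (15.6 + 1000)/(-7.1 + 1000) = 1015.6/992.9 = 1.022862
f = 1.022862^(1/-0.0166) = exp(ln(1.022862)/-0.0166) = exp(0.02260/-0.0166)
f = exp(-1.3617) = 0.2562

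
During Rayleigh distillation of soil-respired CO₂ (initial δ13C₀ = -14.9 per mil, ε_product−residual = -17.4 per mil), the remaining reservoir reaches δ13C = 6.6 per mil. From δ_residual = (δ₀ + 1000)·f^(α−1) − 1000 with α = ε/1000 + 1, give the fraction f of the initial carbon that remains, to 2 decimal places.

0.29

α − 1 = ε/1000 = -0.0174
(δ_res + 1000)/(δ₀ + 1000) = (6.6 + 1000)/(-14.9 + 1000) = 1006.6/985.1 = 1.021825
f = 1.021825^(1/-0.0174) = exp(ln(1.021825)/-0.0174) = exp(0.02159/-0.0174)
f = exp(-1.2408) = 0.2891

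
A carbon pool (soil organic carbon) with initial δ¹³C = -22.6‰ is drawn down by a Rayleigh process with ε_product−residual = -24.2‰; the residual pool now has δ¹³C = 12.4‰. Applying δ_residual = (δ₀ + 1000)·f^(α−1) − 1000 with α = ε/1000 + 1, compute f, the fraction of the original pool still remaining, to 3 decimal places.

α − 1 = ε/1000 = -0.0242
(δ_res + 1000)/(δ₀ + 1000) = (12.4 + 1000)/(-22.6 + 1000) = 1012.4/977.4 = 1.035809
f = 1.035809^(1/-0.0242) = exp(ln(1.035809)/-0.0242) = exp(0.03518/-0.0242)
f = exp(-1.4538) = 0.2337

0.234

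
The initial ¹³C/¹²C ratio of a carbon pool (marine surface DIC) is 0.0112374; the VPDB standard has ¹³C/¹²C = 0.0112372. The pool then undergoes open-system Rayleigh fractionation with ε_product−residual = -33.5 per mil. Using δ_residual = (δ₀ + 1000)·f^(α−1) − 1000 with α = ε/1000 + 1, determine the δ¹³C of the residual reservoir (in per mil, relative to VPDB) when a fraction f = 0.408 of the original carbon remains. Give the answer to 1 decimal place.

30.5 per mil

δ₀ = (0.0112374/0.0112372 − 1)×1000 = (1.000018 − 1)×1000 = 0.018 per mil
α − 1 = ε/1000 = -0.0335
f^(α−1) = 0.408^(-0.0335) = 1.030488
δ_res = (0.018 + 1000) × 1.030488 − 1000 = 1030.506 − 1000 = 30.51 per mil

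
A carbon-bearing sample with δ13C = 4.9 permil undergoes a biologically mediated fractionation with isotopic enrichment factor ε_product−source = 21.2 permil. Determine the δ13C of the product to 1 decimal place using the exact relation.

To first order, δ_product ≈ δ_source + ε = 26.1 permil.
Exactly, δ_product = (δ_source + 1000)·(ε/1000 + 1) − 1000.
δ_product = (4.9 + 1000) × (21.2/1000 + 1) − 1000
δ_product = 26.20 permil

26.2 permil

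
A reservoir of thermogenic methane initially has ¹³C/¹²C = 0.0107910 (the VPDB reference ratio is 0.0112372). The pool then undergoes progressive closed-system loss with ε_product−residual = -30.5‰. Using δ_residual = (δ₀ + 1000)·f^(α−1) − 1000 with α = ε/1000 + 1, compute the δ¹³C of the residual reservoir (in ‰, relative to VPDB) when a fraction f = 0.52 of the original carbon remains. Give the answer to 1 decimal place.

δ₀ = (0.0107910/0.0112372 − 1)×1000 = (0.960293 − 1)×1000 = -39.707‰
α − 1 = ε/1000 = -0.0305
f^(α−1) = 0.52^(-0.0305) = 1.020145
δ_res = (-39.707 + 1000) × 1.020145 − 1000 = 979.638 − 1000 = -20.36‰

-20.4‰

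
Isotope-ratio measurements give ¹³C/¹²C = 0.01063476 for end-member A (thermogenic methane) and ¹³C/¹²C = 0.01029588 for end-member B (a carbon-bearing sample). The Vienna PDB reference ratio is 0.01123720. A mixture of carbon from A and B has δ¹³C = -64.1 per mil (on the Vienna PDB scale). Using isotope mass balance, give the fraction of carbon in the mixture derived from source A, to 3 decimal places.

δ_A = (0.01063476/0.01123720 − 1)×1000 = (0.946389 − 1)×1000 = -53.611 per mil
δ_B = (0.01029588/0.01123720 − 1)×1000 = (0.916232 − 1)×1000 = -83.768 per mil
f_A = (δ_mix − δ_B)/(δ_A − δ_B) = (-64.1 − (-83.768))/(-53.611 − (-83.768))
f_A = 19.668 / 30.157 = 0.6522

0.652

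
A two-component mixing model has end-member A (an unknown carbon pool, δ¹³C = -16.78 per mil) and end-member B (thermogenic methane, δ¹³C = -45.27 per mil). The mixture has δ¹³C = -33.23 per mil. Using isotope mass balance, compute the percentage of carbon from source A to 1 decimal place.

δ_mix = f_A·δ_A + (1 − f_A)·δ_B  ⇒  f_A = (δ_mix − δ_B)/(δ_A − δ_B)
f_A = (-33.23 − (-45.27)) / (-16.78 − (-45.27))
f_A = 12.04 / 28.49 = 0.4226

42.3%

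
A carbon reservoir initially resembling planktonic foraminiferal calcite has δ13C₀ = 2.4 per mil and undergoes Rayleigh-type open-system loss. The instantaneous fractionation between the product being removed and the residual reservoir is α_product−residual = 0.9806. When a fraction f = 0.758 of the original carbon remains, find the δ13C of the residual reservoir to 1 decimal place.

Rayleigh residual: δ_res = (δ₀ + 1000)·f^(α−1) − 1000
α − 1 = -0.01940
f^(α−1) = 0.758^(-0.01940) = 1.005390
δ_res = (2.4 + 1000) × 1.005390 − 1000 = 1007.803 − 1000 = 7.80 per mil

7.8 per mil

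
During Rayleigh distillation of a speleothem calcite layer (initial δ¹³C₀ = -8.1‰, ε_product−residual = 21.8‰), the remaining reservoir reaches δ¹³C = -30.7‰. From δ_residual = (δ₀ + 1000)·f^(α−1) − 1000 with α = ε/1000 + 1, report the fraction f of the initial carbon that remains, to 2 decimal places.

0.35

α − 1 = ε/1000 = 0.0218
(δ_res + 1000)/(δ₀ + 1000) = (-30.7 + 1000)/(-8.1 + 1000) = 969.3/991.9 = 0.977215
f = 0.977215^(1/0.0218) = exp(ln(0.977215)/0.0218) = exp(-0.02305/0.0218)
f = exp(-1.0573) = 0.3474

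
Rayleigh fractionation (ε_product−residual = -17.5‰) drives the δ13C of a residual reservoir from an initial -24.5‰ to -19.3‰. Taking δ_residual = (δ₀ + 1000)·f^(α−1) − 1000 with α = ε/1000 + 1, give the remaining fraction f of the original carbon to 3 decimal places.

α − 1 = ε/1000 = -0.0175
(δ_res + 1000)/(δ₀ + 1000) = (-19.3 + 1000)/(-24.5 + 1000) = 980.7/975.5 = 1.005331
f = 1.005331^(1/-0.0175) = exp(ln(1.005331)/-0.0175) = exp(0.00532/-0.0175)
f = exp(-0.3038) = 0.7380

0.738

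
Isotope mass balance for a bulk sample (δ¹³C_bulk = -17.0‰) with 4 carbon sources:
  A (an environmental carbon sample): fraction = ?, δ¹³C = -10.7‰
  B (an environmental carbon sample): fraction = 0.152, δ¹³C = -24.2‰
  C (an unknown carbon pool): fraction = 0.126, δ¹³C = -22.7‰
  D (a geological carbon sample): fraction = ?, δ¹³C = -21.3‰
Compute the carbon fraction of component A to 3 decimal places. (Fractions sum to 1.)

Let f_A and f_D be the unknown fractions; fractions sum to 1 so f_A + f_D = 0.722.
Mass balance: Σ fᵢ·δᵢ = δ_bulk ⇒ f_A·(-10.7) + f_D·(-21.3) = -17.0 − (-6.539) = -10.461
Substitute f_D = 0.722 − f_A:
f_A·(-10.7 − -21.3) = -10.461 − 0.722×(-21.3) = 4.917
f_A = 4.917 / 10.6 = 0.4639

0.464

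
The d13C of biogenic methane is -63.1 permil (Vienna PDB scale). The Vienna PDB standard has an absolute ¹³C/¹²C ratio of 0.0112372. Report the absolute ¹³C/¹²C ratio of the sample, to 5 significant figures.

0.010528

R_sample = R_standard × (d13C/1000 + 1)
R_sample = 0.0112372 × (-63.1/1000 + 1) = 0.0112372 × 0.936900
R_sample = 0.0105281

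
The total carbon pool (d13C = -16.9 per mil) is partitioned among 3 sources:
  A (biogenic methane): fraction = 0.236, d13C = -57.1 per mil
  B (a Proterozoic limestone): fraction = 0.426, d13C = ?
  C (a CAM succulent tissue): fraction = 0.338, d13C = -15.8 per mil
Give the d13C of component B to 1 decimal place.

Isotope mass balance: δ_bulk = Σ fᵢ·δᵢ.
-16.9 = 0.236×(-57.1) + 0.426×δ_B + 0.338×(-15.8)
0.426·δ_B = -16.9 − (-18.816) = 1.916
δ_B = 1.916 / 0.426 = 4.50 per mil

4.5 per mil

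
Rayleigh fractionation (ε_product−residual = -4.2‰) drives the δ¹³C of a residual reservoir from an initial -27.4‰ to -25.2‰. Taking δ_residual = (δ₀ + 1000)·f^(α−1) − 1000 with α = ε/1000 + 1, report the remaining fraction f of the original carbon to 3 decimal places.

0.584

α − 1 = ε/1000 = -0.0042
(δ_res + 1000)/(δ₀ + 1000) = (-25.2 + 1000)/(-27.4 + 1000) = 974.8/972.6 = 1.002262
f = 1.002262^(1/-0.0042) = exp(ln(1.002262)/-0.0042) = exp(0.00226/-0.0042)
f = exp(-0.5380) = 0.5839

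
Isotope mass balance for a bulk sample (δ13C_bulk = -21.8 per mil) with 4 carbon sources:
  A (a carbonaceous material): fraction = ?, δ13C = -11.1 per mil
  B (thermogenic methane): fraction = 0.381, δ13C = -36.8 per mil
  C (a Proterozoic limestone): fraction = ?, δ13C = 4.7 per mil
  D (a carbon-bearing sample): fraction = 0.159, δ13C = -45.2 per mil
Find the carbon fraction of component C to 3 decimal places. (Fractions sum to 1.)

0.286

Let f_C and f_A be the unknown fractions; fractions sum to 1 so f_C + f_A = 0.460.
Mass balance: Σ fᵢ·δᵢ = δ_bulk ⇒ f_C·(4.7) + f_A·(-11.1) = -21.8 − (-21.208) = -0.592
Substitute f_A = 0.460 − f_C:
f_C·(4.7 − -11.1) = -0.592 − 0.460×(-11.1) = 4.514
f_C = 4.514 / 15.8 = 0.2857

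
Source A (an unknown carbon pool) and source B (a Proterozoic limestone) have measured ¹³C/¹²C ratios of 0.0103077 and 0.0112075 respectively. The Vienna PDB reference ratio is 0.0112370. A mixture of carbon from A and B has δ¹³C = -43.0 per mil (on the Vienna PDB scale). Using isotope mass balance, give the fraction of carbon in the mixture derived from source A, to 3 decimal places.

δ_A = (0.0103077/0.0112370 − 1)×1000 = (0.917300 − 1)×1000 = -82.700 per mil
δ_B = (0.0112075/0.0112370 − 1)×1000 = (0.997375 − 1)×1000 = -2.625 per mil
f_A = (δ_mix − δ_B)/(δ_A − δ_B) = (-43.0 − (-2.625))/(-82.700 − (-2.625))
f_A = -40.375 / -80.075 = 0.5042

0.504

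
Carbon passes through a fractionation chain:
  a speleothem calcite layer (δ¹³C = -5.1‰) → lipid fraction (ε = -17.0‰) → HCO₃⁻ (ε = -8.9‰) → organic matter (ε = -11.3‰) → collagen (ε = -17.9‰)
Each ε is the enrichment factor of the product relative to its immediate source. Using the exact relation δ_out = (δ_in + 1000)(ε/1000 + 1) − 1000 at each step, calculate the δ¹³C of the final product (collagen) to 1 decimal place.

step 1: δ = (-5.10 + 1000)·(-17.0/1000 + 1) − 1000 = -22.01‰
step 2: δ = (-22.01 + 1000)·(-8.9/1000 + 1) − 1000 = -30.72‰
step 3: δ = (-30.72 + 1000)·(-11.3/1000 + 1) − 1000 = -41.67‰
step 4: δ = (-41.67 + 1000)·(-17.9/1000 + 1) − 1000 = -58.82‰

-58.8‰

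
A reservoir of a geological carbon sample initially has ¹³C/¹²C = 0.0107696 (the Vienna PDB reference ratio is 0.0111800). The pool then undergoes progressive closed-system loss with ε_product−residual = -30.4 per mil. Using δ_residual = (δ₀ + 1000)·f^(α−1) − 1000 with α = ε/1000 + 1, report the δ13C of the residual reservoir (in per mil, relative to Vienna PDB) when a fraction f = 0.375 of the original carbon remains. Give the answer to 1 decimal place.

-7.6 per mil

δ₀ = (0.0107696/0.0111800 − 1)×1000 = (0.963292 − 1)×1000 = -36.708 per mil
α − 1 = ε/1000 = -0.0304
f^(α−1) = 0.375^(-0.0304) = 1.030266
δ_res = (-36.708 + 1000) × 1.030266 − 1000 = 992.447 − 1000 = -7.55 per mil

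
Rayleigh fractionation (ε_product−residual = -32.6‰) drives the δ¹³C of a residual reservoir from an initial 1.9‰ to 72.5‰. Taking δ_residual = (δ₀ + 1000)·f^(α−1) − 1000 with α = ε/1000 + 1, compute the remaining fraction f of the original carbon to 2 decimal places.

0.12

α − 1 = ε/1000 = -0.0326
(δ_res + 1000)/(δ₀ + 1000) = (72.5 + 1000)/(1.9 + 1000) = 1072.5/1001.9 = 1.070466
f = 1.070466^(1/-0.0326) = exp(ln(1.070466)/-0.0326) = exp(0.06809/-0.0326)
f = exp(-2.0888) = 0.1238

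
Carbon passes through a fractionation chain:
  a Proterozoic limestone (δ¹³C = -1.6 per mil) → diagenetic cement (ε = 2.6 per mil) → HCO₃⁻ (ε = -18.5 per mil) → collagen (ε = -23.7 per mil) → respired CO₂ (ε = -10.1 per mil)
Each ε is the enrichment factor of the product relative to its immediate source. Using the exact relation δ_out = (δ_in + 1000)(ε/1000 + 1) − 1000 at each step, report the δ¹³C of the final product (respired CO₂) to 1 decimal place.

-50.5 per mil

step 1: δ = (-1.60 + 1000)·(2.6/1000 + 1) − 1000 = 1.00 per mil
step 2: δ = (1.00 + 1000)·(-18.5/1000 + 1) − 1000 = -17.52 per mil
step 3: δ = (-17.52 + 1000)·(-23.7/1000 + 1) − 1000 = -40.81 per mil
step 4: δ = (-40.81 + 1000)·(-10.1/1000 + 1) − 1000 = -50.50 per mil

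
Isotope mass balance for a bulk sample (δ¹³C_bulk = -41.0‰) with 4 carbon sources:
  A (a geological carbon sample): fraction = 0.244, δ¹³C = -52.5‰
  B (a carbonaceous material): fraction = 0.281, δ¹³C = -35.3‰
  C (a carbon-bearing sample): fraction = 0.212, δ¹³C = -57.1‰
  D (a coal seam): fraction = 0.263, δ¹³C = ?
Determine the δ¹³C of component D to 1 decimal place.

Isotope mass balance: δ_bulk = Σ fᵢ·δᵢ.
-41.0 = 0.244×(-52.5) + 0.281×(-35.3) + 0.212×(-57.1) + 0.263×δ_D
0.263·δ_D = -41.0 − (-34.834) = -6.166
δ_D = -6.166 / 0.263 = -23.44‰

-23.4‰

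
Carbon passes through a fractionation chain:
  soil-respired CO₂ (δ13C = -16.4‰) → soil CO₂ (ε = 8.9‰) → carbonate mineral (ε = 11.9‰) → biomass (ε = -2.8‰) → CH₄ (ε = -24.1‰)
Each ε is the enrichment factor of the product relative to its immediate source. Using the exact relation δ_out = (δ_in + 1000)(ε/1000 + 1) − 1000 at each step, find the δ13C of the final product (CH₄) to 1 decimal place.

step 1: δ = (-16.40 + 1000)·(8.9/1000 + 1) − 1000 = -7.65‰
step 2: δ = (-7.65 + 1000)·(11.9/1000 + 1) − 1000 = 4.16‰
step 3: δ = (4.16 + 1000)·(-2.8/1000 + 1) − 1000 = 1.35‰
step 4: δ = (1.35 + 1000)·(-24.1/1000 + 1) − 1000 = -22.78‰

-22.8‰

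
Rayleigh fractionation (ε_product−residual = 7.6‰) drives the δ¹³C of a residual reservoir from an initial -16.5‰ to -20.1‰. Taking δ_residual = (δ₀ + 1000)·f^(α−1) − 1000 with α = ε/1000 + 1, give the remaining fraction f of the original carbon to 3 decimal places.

α − 1 = ε/1000 = 0.0076
(δ_res + 1000)/(δ₀ + 1000) = (-20.1 + 1000)/(-16.5 + 1000) = 979.9/983.5 = 0.996340
f = 0.996340^(1/0.0076) = exp(ln(0.996340)/0.0076) = exp(-0.00367/0.0076)
f = exp(-0.4825) = 0.6172

0.617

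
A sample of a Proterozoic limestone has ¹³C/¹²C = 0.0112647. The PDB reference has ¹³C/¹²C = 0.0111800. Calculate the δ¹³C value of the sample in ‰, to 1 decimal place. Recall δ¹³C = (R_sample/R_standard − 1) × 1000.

δ¹³C = (R_sample / R_standard − 1) × 1000
R_sample / R_standard = 0.0112647 / 0.0111800 = 1.007576
δ¹³C = (1.007576 − 1) × 1000 = 7.58‰

7.6‰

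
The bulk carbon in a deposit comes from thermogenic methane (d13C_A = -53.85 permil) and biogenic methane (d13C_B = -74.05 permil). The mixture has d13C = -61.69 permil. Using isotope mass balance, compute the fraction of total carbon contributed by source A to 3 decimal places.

δ_mix = f_A·δ_A + (1 − f_A)·δ_B  ⇒  f_A = (δ_mix − δ_B)/(δ_A − δ_B)
f_A = (-61.69 − (-74.05)) / (-53.85 − (-74.05))
f_A = 12.36 / 20.20 = 0.6119

0.612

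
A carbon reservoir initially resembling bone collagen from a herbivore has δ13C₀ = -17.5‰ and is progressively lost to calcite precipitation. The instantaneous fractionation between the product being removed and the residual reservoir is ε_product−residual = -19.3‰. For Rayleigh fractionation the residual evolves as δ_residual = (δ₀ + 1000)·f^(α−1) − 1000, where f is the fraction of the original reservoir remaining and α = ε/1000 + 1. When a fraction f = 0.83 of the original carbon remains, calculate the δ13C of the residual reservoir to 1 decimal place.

Rayleigh residual: δ_res = (δ₀ + 1000)·f^(α−1) − 1000
α = ε/1000 + 1 = 0.98070, so α − 1 = -0.01930
f^(α−1) = 0.83^(-0.01930) = 1.003603
δ_res = (-17.5 + 1000) × 1.003603 − 1000 = 986.040 − 1000 = -13.96‰

-14.0‰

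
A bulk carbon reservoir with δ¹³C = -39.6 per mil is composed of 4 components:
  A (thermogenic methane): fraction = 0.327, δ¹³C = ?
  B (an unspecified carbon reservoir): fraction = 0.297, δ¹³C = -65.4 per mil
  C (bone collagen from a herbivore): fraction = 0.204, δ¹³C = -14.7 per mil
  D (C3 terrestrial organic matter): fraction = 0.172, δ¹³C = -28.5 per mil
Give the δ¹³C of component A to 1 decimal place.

Isotope mass balance: δ_bulk = Σ fᵢ·δᵢ.
-39.6 = 0.327×δ_A + 0.297×(-65.4) + 0.204×(-14.7) + 0.172×(-28.5)
0.327·δ_A = -39.6 − (-27.325) = -12.275
δ_A = -12.275 / 0.327 = -37.54 per mil

-37.5 per mil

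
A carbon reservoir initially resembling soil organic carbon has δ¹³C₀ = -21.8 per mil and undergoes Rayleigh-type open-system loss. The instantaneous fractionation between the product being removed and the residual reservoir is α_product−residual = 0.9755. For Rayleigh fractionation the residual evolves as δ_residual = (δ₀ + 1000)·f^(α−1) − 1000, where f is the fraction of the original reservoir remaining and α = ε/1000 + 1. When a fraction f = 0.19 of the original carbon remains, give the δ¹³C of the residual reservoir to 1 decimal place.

18.8 per mil

Rayleigh residual: δ_res = (δ₀ + 1000)·f^(α−1) − 1000
α − 1 = -0.02450
f^(α−1) = 0.19^(-0.02450) = 1.041527
δ_res = (-21.8 + 1000) × 1.041527 − 1000 = 1018.822 − 1000 = 18.82 per mil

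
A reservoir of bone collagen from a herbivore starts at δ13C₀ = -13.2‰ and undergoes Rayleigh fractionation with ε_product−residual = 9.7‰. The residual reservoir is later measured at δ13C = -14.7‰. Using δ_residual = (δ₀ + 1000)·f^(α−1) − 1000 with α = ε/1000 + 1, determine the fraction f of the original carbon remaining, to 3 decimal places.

0.855

α − 1 = ε/1000 = 0.0097
(δ_res + 1000)/(δ₀ + 1000) = (-14.7 + 1000)/(-13.2 + 1000) = 985.3/986.8 = 0.998480
f = 0.998480^(1/0.0097) = exp(ln(0.998480)/0.0097) = exp(-0.00152/0.0097)
f = exp(-0.1568) = 0.8549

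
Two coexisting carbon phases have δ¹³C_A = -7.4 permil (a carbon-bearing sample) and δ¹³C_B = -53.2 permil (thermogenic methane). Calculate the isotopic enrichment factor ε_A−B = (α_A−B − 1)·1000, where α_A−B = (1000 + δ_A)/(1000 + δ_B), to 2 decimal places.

48.37 permil

α_A−B = (1000 + -7.4) / (1000 + -53.2) = 992.6 / 946.8 = 1.048373
ε_A−B = (1.048373 − 1) × 1000 = 48.373 permil
(The approximation ε ≈ δ_A − δ_B would give 45.8 permil.)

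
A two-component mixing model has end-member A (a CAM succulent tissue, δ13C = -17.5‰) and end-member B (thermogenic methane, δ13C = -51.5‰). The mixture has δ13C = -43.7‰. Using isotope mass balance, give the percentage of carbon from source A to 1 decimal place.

δ_mix = f_A·δ_A + (1 − f_A)·δ_B  ⇒  f_A = (δ_mix − δ_B)/(δ_A − δ_B)
f_A = (-43.7 − (-51.5)) / (-17.5 − (-51.5))
f_A = 7.8 / 34.0 = 0.2294

22.9%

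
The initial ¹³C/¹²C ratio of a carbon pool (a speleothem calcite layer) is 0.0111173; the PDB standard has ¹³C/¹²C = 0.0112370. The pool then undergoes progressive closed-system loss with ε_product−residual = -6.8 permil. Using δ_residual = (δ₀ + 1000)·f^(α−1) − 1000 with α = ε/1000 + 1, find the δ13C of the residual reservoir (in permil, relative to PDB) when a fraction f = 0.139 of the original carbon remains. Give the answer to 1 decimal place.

δ₀ = (0.0111173/0.0112370 − 1)×1000 = (0.989348 − 1)×1000 = -10.652 permil
α − 1 = ε/1000 = -0.0068
f^(α−1) = 0.139^(-0.0068) = 1.013509
δ_res = (-10.652 + 1000) × 1.013509 − 1000 = 1002.713 − 1000 = 2.71 permil

2.7 permil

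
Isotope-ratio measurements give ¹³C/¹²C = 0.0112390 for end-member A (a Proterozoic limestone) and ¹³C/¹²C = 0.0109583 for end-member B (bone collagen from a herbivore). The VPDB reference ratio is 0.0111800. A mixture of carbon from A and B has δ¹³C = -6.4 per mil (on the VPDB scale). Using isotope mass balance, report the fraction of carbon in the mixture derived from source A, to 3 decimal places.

δ_A = (0.0112390/0.0111800 − 1)×1000 = (1.005277 − 1)×1000 = 5.277 per mil
δ_B = (0.0109583/0.0111800 − 1)×1000 = (0.980170 − 1)×1000 = -19.830 per mil
f_A = (δ_mix − δ_B)/(δ_A − δ_B) = (-6.4 − (-19.830))/(5.277 − (-19.830))
f_A = 13.430 / 25.107 = 0.5349

0.535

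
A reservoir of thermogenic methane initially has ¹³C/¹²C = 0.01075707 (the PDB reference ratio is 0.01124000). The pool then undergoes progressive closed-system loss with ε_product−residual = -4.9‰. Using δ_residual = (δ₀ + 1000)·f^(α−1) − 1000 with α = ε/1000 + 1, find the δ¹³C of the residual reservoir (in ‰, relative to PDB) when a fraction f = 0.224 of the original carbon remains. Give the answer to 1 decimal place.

δ₀ = (0.01075707/0.01124000 − 1)×1000 = (0.957035 − 1)×1000 = -42.965‰
α − 1 = ε/1000 = -0.0049
f^(α−1) = 0.224^(-0.0049) = 1.007358
δ_res = (-42.965 + 1000) × 1.007358 − 1000 = 964.076 − 1000 = -35.92‰

-35.9‰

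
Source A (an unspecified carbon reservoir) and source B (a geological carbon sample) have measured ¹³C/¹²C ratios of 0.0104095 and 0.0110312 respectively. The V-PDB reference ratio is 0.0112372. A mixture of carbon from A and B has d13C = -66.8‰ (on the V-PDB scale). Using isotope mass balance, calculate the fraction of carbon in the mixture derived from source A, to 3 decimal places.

0.876

δ_A = (0.0104095/0.0112372 − 1)×1000 = (0.926343 − 1)×1000 = -73.657‰
δ_B = (0.0110312/0.0112372 − 1)×1000 = (0.981668 − 1)×1000 = -18.332‰
f_A = (δ_mix − δ_B)/(δ_A − δ_B) = (-66.8 − (-18.332))/(-73.657 − (-18.332))
f_A = -48.468 / -55.325 = 0.8761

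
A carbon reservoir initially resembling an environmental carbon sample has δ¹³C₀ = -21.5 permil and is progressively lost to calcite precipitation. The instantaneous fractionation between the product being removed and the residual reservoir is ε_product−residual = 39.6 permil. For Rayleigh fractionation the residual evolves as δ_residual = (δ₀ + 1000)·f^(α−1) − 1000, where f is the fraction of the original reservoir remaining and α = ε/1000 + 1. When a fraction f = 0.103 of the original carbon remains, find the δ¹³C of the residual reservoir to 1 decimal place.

Rayleigh residual: δ_res = (δ₀ + 1000)·f^(α−1) − 1000
α = ε/1000 + 1 = 1.03960, so α − 1 = 0.03960
f^(α−1) = 0.103^(0.03960) = 0.913920
δ_res = (-21.5 + 1000) × 0.913920 − 1000 = 894.271 − 1000 = -105.73 permil

-105.7 permil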